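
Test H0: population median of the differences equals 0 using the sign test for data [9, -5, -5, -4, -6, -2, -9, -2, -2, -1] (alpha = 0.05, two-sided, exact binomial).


Step 1: Discard zero differences. Original n = 10; n_eff = number of nonzero differences = 10.
Nonzero differences (with sign): +9, -5, -5, -4, -6, -2, -9, -2, -2, -1
Step 2: Count signs: positive = 1, negative = 9.
Step 3: Under H0: P(positive) = 0.5, so the number of positives S ~ Bin(10, 0.5).
Step 4: Two-sided exact p-value = sum of Bin(10,0.5) probabilities at or below the observed probability = 0.021484.
Step 5: alpha = 0.05. reject H0.

n_eff = 10, pos = 1, neg = 9, p = 0.021484, reject H0.


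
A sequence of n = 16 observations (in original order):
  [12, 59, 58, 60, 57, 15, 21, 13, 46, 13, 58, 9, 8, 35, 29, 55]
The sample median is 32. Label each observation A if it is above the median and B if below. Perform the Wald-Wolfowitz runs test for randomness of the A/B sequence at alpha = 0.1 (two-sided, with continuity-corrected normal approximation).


Step 1: Compute median = 32; label A = above, B = below.
Labels in order: BAAAABBBABABBABA  (n_A = 8, n_B = 8)
Step 2: Count runs R = 10.
Step 3: Under H0 (random ordering), E[R] = 2*n_A*n_B/(n_A+n_B) + 1 = 2*8*8/16 + 1 = 9.0000.
        Var[R] = 2*n_A*n_B*(2*n_A*n_B - n_A - n_B) / ((n_A+n_B)^2 * (n_A+n_B-1)) = 14336/3840 = 3.7333.
        SD[R] = 1.9322.
Step 4: Continuity-corrected z = (R - 0.5 - E[R]) / SD[R] = (10 - 0.5 - 9.0000) / 1.9322 = 0.2588.
Step 5: Two-sided p-value via normal approximation = 2*(1 - Phi(|z|)) = 0.795809.
Step 6: alpha = 0.1. fail to reject H0.

R = 10, z = 0.2588, p = 0.795809, fail to reject H0.


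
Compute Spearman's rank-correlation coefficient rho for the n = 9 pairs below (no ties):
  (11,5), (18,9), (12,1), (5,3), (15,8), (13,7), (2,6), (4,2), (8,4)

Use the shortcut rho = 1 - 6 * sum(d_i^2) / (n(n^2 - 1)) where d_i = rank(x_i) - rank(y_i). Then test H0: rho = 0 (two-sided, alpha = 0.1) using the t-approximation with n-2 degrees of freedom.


Step 1: Rank x and y separately (midranks; no ties here).
rank(x): 11->5, 18->9, 12->6, 5->3, 15->8, 13->7, 2->1, 4->2, 8->4
rank(y): 5->5, 9->9, 1->1, 3->3, 8->8, 7->7, 6->6, 2->2, 4->4
Step 2: d_i = R_x(i) - R_y(i); compute d_i^2.
  (5-5)^2=0, (9-9)^2=0, (6-1)^2=25, (3-3)^2=0, (8-8)^2=0, (7-7)^2=0, (1-6)^2=25, (2-2)^2=0, (4-4)^2=0
sum(d^2) = 50.
Step 3: rho = 1 - 6*50 / (9*(9^2 - 1)) = 1 - 300/720 = 0.583333.
Step 4: Under H0, t = rho * sqrt((n-2)/(1-rho^2)) = 1.9001 ~ t(7).
Step 5: Two-sided p-value from the t-distribution with 7 df = 0.099186.
Step 6: alpha = 0.1. reject H0.

rho = 0.5833, p = 0.099186, reject H0 at alpha = 0.1.


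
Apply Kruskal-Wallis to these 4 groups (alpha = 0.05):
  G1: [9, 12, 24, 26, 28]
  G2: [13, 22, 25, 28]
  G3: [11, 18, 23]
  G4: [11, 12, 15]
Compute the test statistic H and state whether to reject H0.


Step 1: Combine all N = 15 observations and assign midranks.
sorted (value, group, rank): (9,G1,1), (11,G3,2.5), (11,G4,2.5), (12,G1,4.5), (12,G4,4.5), (13,G2,6), (15,G4,7), (18,G3,8), (22,G2,9), (23,G3,10), (24,G1,11), (25,G2,12), (26,G1,13), (28,G1,14.5), (28,G2,14.5)
Step 2: Sum ranks within each group.
R_1 = 44 (n_1 = 5)
R_2 = 41.5 (n_2 = 4)
R_3 = 20.5 (n_3 = 3)
R_4 = 14 (n_4 = 3)
Step 3: H = 12/(N(N+1)) * sum(R_i^2/n_i) - 3(N+1)
     = 12/(15*16) * (44^2/5 + 41.5^2/4 + 20.5^2/3 + 14^2/3) - 3*16
     = 0.050000 * 1023.18 - 48
     = 3.158958.
Step 4: Ties present; correction factor C = 1 - 18/(15^3 - 15) = 0.994643. Corrected H = 3.158958 / 0.994643 = 3.175972.
Step 5: Under H0, H ~ chi^2(3); p-value = 0.365281.
Step 6: alpha = 0.05. fail to reject H0.

H = 3.1760, df = 3, p = 0.365281, fail to reject H0.


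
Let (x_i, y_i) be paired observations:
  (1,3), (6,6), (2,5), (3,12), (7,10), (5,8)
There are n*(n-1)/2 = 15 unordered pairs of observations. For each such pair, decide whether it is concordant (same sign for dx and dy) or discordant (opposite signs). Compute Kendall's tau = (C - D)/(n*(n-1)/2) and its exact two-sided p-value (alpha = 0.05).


Step 1: Enumerate the 15 unordered pairs (i,j) with i<j and classify each by sign(x_j-x_i) * sign(y_j-y_i).
  (1,2):dx=+5,dy=+3->C; (1,3):dx=+1,dy=+2->C; (1,4):dx=+2,dy=+9->C; (1,5):dx=+6,dy=+7->C
  (1,6):dx=+4,dy=+5->C; (2,3):dx=-4,dy=-1->C; (2,4):dx=-3,dy=+6->D; (2,5):dx=+1,dy=+4->C
  (2,6):dx=-1,dy=+2->D; (3,4):dx=+1,dy=+7->C; (3,5):dx=+5,dy=+5->C; (3,6):dx=+3,dy=+3->C
  (4,5):dx=+4,dy=-2->D; (4,6):dx=+2,dy=-4->D; (5,6):dx=-2,dy=-2->C
Step 2: C = 11, D = 4, total pairs = 15.
Step 3: tau = (C - D)/(n(n-1)/2) = (11 - 4)/15 = 0.466667.
Step 4: Exact two-sided p-value (enumerate n! = 720 permutations of y under H0): p = 0.272222.
Step 5: alpha = 0.05. fail to reject H0.

tau_b = 0.4667 (C=11, D=4), p = 0.272222, fail to reject H0.


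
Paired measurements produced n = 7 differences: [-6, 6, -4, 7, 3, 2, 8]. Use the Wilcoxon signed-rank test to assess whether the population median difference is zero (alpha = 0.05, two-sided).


Step 1: Drop any zero differences (none here) and take |d_i|.
|d| = [6, 6, 4, 7, 3, 2, 8]
Step 2: Midrank |d_i| (ties get averaged ranks).
ranks: |6|->4.5, |6|->4.5, |4|->3, |7|->6, |3|->2, |2|->1, |8|->7
Step 3: Attach original signs; sum ranks with positive sign and with negative sign.
W+ = 4.5 + 6 + 2 + 1 + 7 = 20.5
W- = 4.5 + 3 = 7.5
(Check: W+ + W- = 28 should equal n(n+1)/2 = 28.)
Step 4: Test statistic W = min(W+, W-) = 7.5.
Step 5: Ties in |d|, so use the tie-corrected normal approximation.
        E[W] = n(n+1)/4 = 7*8/4 = 14.
        Tie groups: |d|=6 (t=2); sum(t^3 - t) = 6.
        Var[W] = n(n+1)(2n+1)/24 - sum(t^3-t)/48 = 840/24 - 6/48 = 34.875.
        z = (W - E[W]) / sqrt(Var[W]) = (7.5 - 14) / 5.9055 = -1.1007.
        Two-sided p = 2*Phi(z) = 0.271041.
Step 6: alpha = 0.05. fail to reject H0.

W+ = 20.5, W- = 7.5, W = min = 7.5, p = 0.271041, fail to reject H0.


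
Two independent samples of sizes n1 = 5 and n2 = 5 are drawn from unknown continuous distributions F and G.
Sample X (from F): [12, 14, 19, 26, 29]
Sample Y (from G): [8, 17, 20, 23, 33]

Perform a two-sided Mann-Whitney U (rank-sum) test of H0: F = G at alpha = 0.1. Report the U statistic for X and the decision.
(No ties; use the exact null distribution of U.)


Step 1: Combine and sort all 10 observations; assign midranks.
sorted (value, group): (8,Y), (12,X), (14,X), (17,Y), (19,X), (20,Y), (23,Y), (26,X), (29,X), (33,Y)
ranks: 8->1, 12->2, 14->3, 17->4, 19->5, 20->6, 23->7, 26->8, 29->9, 33->10
Step 2: Rank sum for X: R1 = 2 + 3 + 5 + 8 + 9 = 27.
Step 3: U_X = R1 - n1(n1+1)/2 = 27 - 5*6/2 = 27 - 15 = 12.
       U_Y = n1*n2 - U_X = 25 - 12 = 13.
Step 4: No ties, so the exact null distribution of U (based on enumerating the C(10,5) = 252 equally likely rank assignments) gives the two-sided p-value.
Step 5: p-value = 1.000000; compare to alpha = 0.1. fail to reject H0.

U_X = 12, p = 1.000000, fail to reject H0 at alpha = 0.1.


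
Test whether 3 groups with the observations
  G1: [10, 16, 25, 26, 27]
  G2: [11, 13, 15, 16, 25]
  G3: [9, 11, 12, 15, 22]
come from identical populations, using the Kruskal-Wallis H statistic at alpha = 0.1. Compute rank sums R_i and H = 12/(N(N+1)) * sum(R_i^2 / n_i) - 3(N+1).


Step 1: Combine all N = 15 observations and assign midranks.
sorted (value, group, rank): (9,G3,1), (10,G1,2), (11,G2,3.5), (11,G3,3.5), (12,G3,5), (13,G2,6), (15,G2,7.5), (15,G3,7.5), (16,G1,9.5), (16,G2,9.5), (22,G3,11), (25,G1,12.5), (25,G2,12.5), (26,G1,14), (27,G1,15)
Step 2: Sum ranks within each group.
R_1 = 53 (n_1 = 5)
R_2 = 39 (n_2 = 5)
R_3 = 28 (n_3 = 5)
Step 3: H = 12/(N(N+1)) * sum(R_i^2/n_i) - 3(N+1)
     = 12/(15*16) * (53^2/5 + 39^2/5 + 28^2/5) - 3*16
     = 0.050000 * 1022.8 - 48
     = 3.140000.
Step 4: Ties present; correction factor C = 1 - 24/(15^3 - 15) = 0.992857. Corrected H = 3.140000 / 0.992857 = 3.162590.
Step 5: Under H0, H ~ chi^2(2); p-value = 0.205709.
Step 6: alpha = 0.1. fail to reject H0.

H = 3.1626, df = 2, p = 0.205709, fail to reject H0.


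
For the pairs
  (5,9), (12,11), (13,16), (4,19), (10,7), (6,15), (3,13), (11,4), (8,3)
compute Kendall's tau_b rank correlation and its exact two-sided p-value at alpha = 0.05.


Step 1: Enumerate the 36 unordered pairs (i,j) with i<j and classify each by sign(x_j-x_i) * sign(y_j-y_i).
  (1,2):dx=+7,dy=+2->C; (1,3):dx=+8,dy=+7->C; (1,4):dx=-1,dy=+10->D; (1,5):dx=+5,dy=-2->D
  (1,6):dx=+1,dy=+6->C; (1,7):dx=-2,dy=+4->D; (1,8):dx=+6,dy=-5->D; (1,9):dx=+3,dy=-6->D
  (2,3):dx=+1,dy=+5->C; (2,4):dx=-8,dy=+8->D; (2,5):dx=-2,dy=-4->C; (2,6):dx=-6,dy=+4->D
  (2,7):dx=-9,dy=+2->D; (2,8):dx=-1,dy=-7->C; (2,9):dx=-4,dy=-8->C; (3,4):dx=-9,dy=+3->D
  (3,5):dx=-3,dy=-9->C; (3,6):dx=-7,dy=-1->C; (3,7):dx=-10,dy=-3->C; (3,8):dx=-2,dy=-12->C
  (3,9):dx=-5,dy=-13->C; (4,5):dx=+6,dy=-12->D; (4,6):dx=+2,dy=-4->D; (4,7):dx=-1,dy=-6->C
  (4,8):dx=+7,dy=-15->D; (4,9):dx=+4,dy=-16->D; (5,6):dx=-4,dy=+8->D; (5,7):dx=-7,dy=+6->D
  (5,8):dx=+1,dy=-3->D; (5,9):dx=-2,dy=-4->C; (6,7):dx=-3,dy=-2->C; (6,8):dx=+5,dy=-11->D
  (6,9):dx=+2,dy=-12->D; (7,8):dx=+8,dy=-9->D; (7,9):dx=+5,dy=-10->D; (8,9):dx=-3,dy=-1->C
Step 2: C = 16, D = 20, total pairs = 36.
Step 3: tau = (C - D)/(n(n-1)/2) = (16 - 20)/36 = -0.111111.
Step 4: Exact two-sided p-value (enumerate n! = 362880 permutations of y under H0): p = 0.761414.
Step 5: alpha = 0.05. fail to reject H0.

tau_b = -0.1111 (C=16, D=20), p = 0.761414, fail to reject H0.


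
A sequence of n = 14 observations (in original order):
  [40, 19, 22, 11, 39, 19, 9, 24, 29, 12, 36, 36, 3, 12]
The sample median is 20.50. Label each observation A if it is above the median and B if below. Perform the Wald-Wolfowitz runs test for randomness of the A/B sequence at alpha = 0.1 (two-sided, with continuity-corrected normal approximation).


Step 1: Compute median = 20.50; label A = above, B = below.
Labels in order: ABABABBAABAABB  (n_A = 7, n_B = 7)
Step 2: Count runs R = 10.
Step 3: Under H0 (random ordering), E[R] = 2*n_A*n_B/(n_A+n_B) + 1 = 2*7*7/14 + 1 = 8.0000.
        Var[R] = 2*n_A*n_B*(2*n_A*n_B - n_A - n_B) / ((n_A+n_B)^2 * (n_A+n_B-1)) = 8232/2548 = 3.2308.
        SD[R] = 1.7974.
Step 4: Continuity-corrected z = (R - 0.5 - E[R]) / SD[R] = (10 - 0.5 - 8.0000) / 1.7974 = 0.8345.
Step 5: Two-sided p-value via normal approximation = 2*(1 - Phi(|z|)) = 0.403986.
Step 6: alpha = 0.1. fail to reject H0.

R = 10, z = 0.8345, p = 0.403986, fail to reject H0.


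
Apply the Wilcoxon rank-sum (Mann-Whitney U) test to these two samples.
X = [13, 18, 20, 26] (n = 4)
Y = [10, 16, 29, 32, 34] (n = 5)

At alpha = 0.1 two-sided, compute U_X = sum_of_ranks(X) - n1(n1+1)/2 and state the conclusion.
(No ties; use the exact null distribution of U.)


Step 1: Combine and sort all 9 observations; assign midranks.
sorted (value, group): (10,Y), (13,X), (16,Y), (18,X), (20,X), (26,X), (29,Y), (32,Y), (34,Y)
ranks: 10->1, 13->2, 16->3, 18->4, 20->5, 26->6, 29->7, 32->8, 34->9
Step 2: Rank sum for X: R1 = 2 + 4 + 5 + 6 = 17.
Step 3: U_X = R1 - n1(n1+1)/2 = 17 - 4*5/2 = 17 - 10 = 7.
       U_Y = n1*n2 - U_X = 20 - 7 = 13.
Step 4: No ties, so the exact null distribution of U (based on enumerating the C(9,4) = 126 equally likely rank assignments) gives the two-sided p-value.
Step 5: p-value = 0.555556; compare to alpha = 0.1. fail to reject H0.

U_X = 7, p = 0.555556, fail to reject H0 at alpha = 0.1.


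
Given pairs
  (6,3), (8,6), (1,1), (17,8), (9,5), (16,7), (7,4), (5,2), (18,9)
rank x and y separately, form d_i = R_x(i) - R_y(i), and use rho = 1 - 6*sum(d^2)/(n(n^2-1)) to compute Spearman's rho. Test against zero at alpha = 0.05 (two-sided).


Step 1: Rank x and y separately (midranks; no ties here).
rank(x): 6->3, 8->5, 1->1, 17->8, 9->6, 16->7, 7->4, 5->2, 18->9
rank(y): 3->3, 6->6, 1->1, 8->8, 5->5, 7->7, 4->4, 2->2, 9->9
Step 2: d_i = R_x(i) - R_y(i); compute d_i^2.
  (3-3)^2=0, (5-6)^2=1, (1-1)^2=0, (8-8)^2=0, (6-5)^2=1, (7-7)^2=0, (4-4)^2=0, (2-2)^2=0, (9-9)^2=0
sum(d^2) = 2.
Step 3: rho = 1 - 6*2 / (9*(9^2 - 1)) = 1 - 12/720 = 0.983333.
Step 4: Under H0, t = rho * sqrt((n-2)/(1-rho^2)) = 14.3096 ~ t(7).
Step 5: Two-sided p-value from the t-distribution with 7 df = 0.000002.
Step 6: alpha = 0.05. reject H0.

rho = 0.9833, p = 0.000002, reject H0 at alpha = 0.05.


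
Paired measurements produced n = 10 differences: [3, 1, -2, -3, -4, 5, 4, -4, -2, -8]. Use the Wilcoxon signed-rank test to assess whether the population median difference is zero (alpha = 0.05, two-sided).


Step 1: Drop any zero differences (none here) and take |d_i|.
|d| = [3, 1, 2, 3, 4, 5, 4, 4, 2, 8]
Step 2: Midrank |d_i| (ties get averaged ranks).
ranks: |3|->4.5, |1|->1, |2|->2.5, |3|->4.5, |4|->7, |5|->9, |4|->7, |4|->7, |2|->2.5, |8|->10
Step 3: Attach original signs; sum ranks with positive sign and with negative sign.
W+ = 4.5 + 1 + 9 + 7 = 21.5
W- = 2.5 + 4.5 + 7 + 7 + 2.5 + 10 = 33.5
(Check: W+ + W- = 55 should equal n(n+1)/2 = 55.)
Step 4: Test statistic W = min(W+, W-) = 21.5.
Step 5: Ties in |d|, so use the tie-corrected normal approximation.
        E[W] = n(n+1)/4 = 10*11/4 = 27.5.
        Tie groups: |d|=2 (t=2), |d|=3 (t=2), |d|=4 (t=3); sum(t^3 - t) = 36.
        Var[W] = n(n+1)(2n+1)/24 - sum(t^3-t)/48 = 2310/24 - 36/48 = 95.5.
        z = (W - E[W]) / sqrt(Var[W]) = (21.5 - 27.5) / 9.7724 = -0.6140.
        Two-sided p = 2*Phi(z) = 0.539233.
Step 6: alpha = 0.05. fail to reject H0.

W+ = 21.5, W- = 33.5, W = min = 21.5, p = 0.539233, fail to reject H0.


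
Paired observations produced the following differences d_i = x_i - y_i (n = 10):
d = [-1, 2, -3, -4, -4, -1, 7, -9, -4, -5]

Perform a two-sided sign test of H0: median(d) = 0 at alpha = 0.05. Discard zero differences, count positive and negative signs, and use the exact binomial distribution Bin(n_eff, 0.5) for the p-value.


Step 1: Discard zero differences. Original n = 10; n_eff = number of nonzero differences = 10.
Nonzero differences (with sign): -1, +2, -3, -4, -4, -1, +7, -9, -4, -5
Step 2: Count signs: positive = 2, negative = 8.
Step 3: Under H0: P(positive) = 0.5, so the number of positives S ~ Bin(10, 0.5).
Step 4: Two-sided exact p-value = sum of Bin(10,0.5) probabilities at or below the observed probability = 0.109375.
Step 5: alpha = 0.05. fail to reject H0.

n_eff = 10, pos = 2, neg = 8, p = 0.109375, fail to reject H0.


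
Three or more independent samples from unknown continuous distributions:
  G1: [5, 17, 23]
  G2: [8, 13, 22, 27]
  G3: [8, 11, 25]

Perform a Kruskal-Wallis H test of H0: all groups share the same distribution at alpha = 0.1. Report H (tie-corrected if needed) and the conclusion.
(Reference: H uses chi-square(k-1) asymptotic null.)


Step 1: Combine all N = 10 observations and assign midranks.
sorted (value, group, rank): (5,G1,1), (8,G2,2.5), (8,G3,2.5), (11,G3,4), (13,G2,5), (17,G1,6), (22,G2,7), (23,G1,8), (25,G3,9), (27,G2,10)
Step 2: Sum ranks within each group.
R_1 = 15 (n_1 = 3)
R_2 = 24.5 (n_2 = 4)
R_3 = 15.5 (n_3 = 3)
Step 3: H = 12/(N(N+1)) * sum(R_i^2/n_i) - 3(N+1)
     = 12/(10*11) * (15^2/3 + 24.5^2/4 + 15.5^2/3) - 3*11
     = 0.109091 * 305.146 - 33
     = 0.288636.
Step 4: Ties present; correction factor C = 1 - 6/(10^3 - 10) = 0.993939. Corrected H = 0.288636 / 0.993939 = 0.290396.
Step 5: Under H0, H ~ chi^2(2); p-value = 0.864851.
Step 6: alpha = 0.1. fail to reject H0.

H = 0.2904, df = 2, p = 0.864851, fail to reject H0.


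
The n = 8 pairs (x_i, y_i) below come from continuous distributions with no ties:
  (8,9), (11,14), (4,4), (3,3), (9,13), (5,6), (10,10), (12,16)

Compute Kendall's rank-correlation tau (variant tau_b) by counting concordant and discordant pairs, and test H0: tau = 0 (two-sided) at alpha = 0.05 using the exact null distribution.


Step 1: Enumerate the 28 unordered pairs (i,j) with i<j and classify each by sign(x_j-x_i) * sign(y_j-y_i).
  (1,2):dx=+3,dy=+5->C; (1,3):dx=-4,dy=-5->C; (1,4):dx=-5,dy=-6->C; (1,5):dx=+1,dy=+4->C
  (1,6):dx=-3,dy=-3->C; (1,7):dx=+2,dy=+1->C; (1,8):dx=+4,dy=+7->C; (2,3):dx=-7,dy=-10->C
  (2,4):dx=-8,dy=-11->C; (2,5):dx=-2,dy=-1->C; (2,6):dx=-6,dy=-8->C; (2,7):dx=-1,dy=-4->C
  (2,8):dx=+1,dy=+2->C; (3,4):dx=-1,dy=-1->C; (3,5):dx=+5,dy=+9->C; (3,6):dx=+1,dy=+2->C
  (3,7):dx=+6,dy=+6->C; (3,8):dx=+8,dy=+12->C; (4,5):dx=+6,dy=+10->C; (4,6):dx=+2,dy=+3->C
  (4,7):dx=+7,dy=+7->C; (4,8):dx=+9,dy=+13->C; (5,6):dx=-4,dy=-7->C; (5,7):dx=+1,dy=-3->D
  (5,8):dx=+3,dy=+3->C; (6,7):dx=+5,dy=+4->C; (6,8):dx=+7,dy=+10->C; (7,8):dx=+2,dy=+6->C
Step 2: C = 27, D = 1, total pairs = 28.
Step 3: tau = (C - D)/(n(n-1)/2) = (27 - 1)/28 = 0.928571.
Step 4: Exact two-sided p-value (enumerate n! = 40320 permutations of y under H0): p = 0.000397.
Step 5: alpha = 0.05. reject H0.

tau_b = 0.9286 (C=27, D=1), p = 0.000397, reject H0.


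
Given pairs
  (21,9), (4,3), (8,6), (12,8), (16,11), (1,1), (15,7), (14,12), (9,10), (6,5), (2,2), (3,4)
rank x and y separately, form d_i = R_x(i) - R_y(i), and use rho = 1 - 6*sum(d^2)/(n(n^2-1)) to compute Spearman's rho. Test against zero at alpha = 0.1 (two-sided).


Step 1: Rank x and y separately (midranks; no ties here).
rank(x): 21->12, 4->4, 8->6, 12->8, 16->11, 1->1, 15->10, 14->9, 9->7, 6->5, 2->2, 3->3
rank(y): 9->9, 3->3, 6->6, 8->8, 11->11, 1->1, 7->7, 12->12, 10->10, 5->5, 2->2, 4->4
Step 2: d_i = R_x(i) - R_y(i); compute d_i^2.
  (12-9)^2=9, (4-3)^2=1, (6-6)^2=0, (8-8)^2=0, (11-11)^2=0, (1-1)^2=0, (10-7)^2=9, (9-12)^2=9, (7-10)^2=9, (5-5)^2=0, (2-2)^2=0, (3-4)^2=1
sum(d^2) = 38.
Step 3: rho = 1 - 6*38 / (12*(12^2 - 1)) = 1 - 228/1716 = 0.867133.
Step 4: Under H0, t = rho * sqrt((n-2)/(1-rho^2)) = 5.5054 ~ t(10).
Step 5: Two-sided p-value from the t-distribution with 10 df = 0.000260.
Step 6: alpha = 0.1. reject H0.

rho = 0.8671, p = 0.000260, reject H0 at alpha = 0.1.


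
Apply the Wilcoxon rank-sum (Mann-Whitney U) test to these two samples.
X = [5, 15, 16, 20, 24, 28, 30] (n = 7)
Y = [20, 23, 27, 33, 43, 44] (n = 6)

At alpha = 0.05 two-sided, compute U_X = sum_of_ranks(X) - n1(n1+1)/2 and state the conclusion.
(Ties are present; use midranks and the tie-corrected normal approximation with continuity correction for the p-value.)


Step 1: Combine and sort all 13 observations; assign midranks.
sorted (value, group): (5,X), (15,X), (16,X), (20,X), (20,Y), (23,Y), (24,X), (27,Y), (28,X), (30,X), (33,Y), (43,Y), (44,Y)
ranks: 5->1, 15->2, 16->3, 20->4.5, 20->4.5, 23->6, 24->7, 27->8, 28->9, 30->10, 33->11, 43->12, 44->13
Step 2: Rank sum for X: R1 = 1 + 2 + 3 + 4.5 + 7 + 9 + 10 = 36.5.
Step 3: U_X = R1 - n1(n1+1)/2 = 36.5 - 7*8/2 = 36.5 - 28 = 8.5.
       U_Y = n1*n2 - U_X = 42 - 8.5 = 33.5.
Step 4: Ties are present, so use the tie-corrected normal approximation (with continuity correction) for the p-value.
Step 5: p-value = 0.086044; compare to alpha = 0.05. fail to reject H0.

U_X = 8.5, p = 0.086044, fail to reject H0 at alpha = 0.05.


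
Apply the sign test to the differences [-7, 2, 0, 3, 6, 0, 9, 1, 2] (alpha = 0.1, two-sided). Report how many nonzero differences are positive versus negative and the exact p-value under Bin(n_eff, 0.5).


Step 1: Discard zero differences. Original n = 9; n_eff = number of nonzero differences = 7.
Nonzero differences (with sign): -7, +2, +3, +6, +9, +1, +2
Step 2: Count signs: positive = 6, negative = 1.
Step 3: Under H0: P(positive) = 0.5, so the number of positives S ~ Bin(7, 0.5).
Step 4: Two-sided exact p-value = sum of Bin(7,0.5) probabilities at or below the observed probability = 0.125000.
Step 5: alpha = 0.1. fail to reject H0.

n_eff = 7, pos = 6, neg = 1, p = 0.125000, fail to reject H0.


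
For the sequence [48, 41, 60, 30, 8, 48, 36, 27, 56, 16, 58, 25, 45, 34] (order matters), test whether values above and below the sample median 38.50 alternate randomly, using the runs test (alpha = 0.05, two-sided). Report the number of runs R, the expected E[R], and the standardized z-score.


Step 1: Compute median = 38.50; label A = above, B = below.
Labels in order: AAABBABBABABAB  (n_A = 7, n_B = 7)
Step 2: Count runs R = 10.
Step 3: Under H0 (random ordering), E[R] = 2*n_A*n_B/(n_A+n_B) + 1 = 2*7*7/14 + 1 = 8.0000.
        Var[R] = 2*n_A*n_B*(2*n_A*n_B - n_A - n_B) / ((n_A+n_B)^2 * (n_A+n_B-1)) = 8232/2548 = 3.2308.
        SD[R] = 1.7974.
Step 4: Continuity-corrected z = (R - 0.5 - E[R]) / SD[R] = (10 - 0.5 - 8.0000) / 1.7974 = 0.8345.
Step 5: Two-sided p-value via normal approximation = 2*(1 - Phi(|z|)) = 0.403986.
Step 6: alpha = 0.05. fail to reject H0.

R = 10, z = 0.8345, p = 0.403986, fail to reject H0.


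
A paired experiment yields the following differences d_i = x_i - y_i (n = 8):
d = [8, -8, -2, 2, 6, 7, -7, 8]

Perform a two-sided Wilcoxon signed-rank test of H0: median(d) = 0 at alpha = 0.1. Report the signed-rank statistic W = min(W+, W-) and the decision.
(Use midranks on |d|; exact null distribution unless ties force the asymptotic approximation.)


Step 1: Drop any zero differences (none here) and take |d_i|.
|d| = [8, 8, 2, 2, 6, 7, 7, 8]
Step 2: Midrank |d_i| (ties get averaged ranks).
ranks: |8|->7, |8|->7, |2|->1.5, |2|->1.5, |6|->3, |7|->4.5, |7|->4.5, |8|->7
Step 3: Attach original signs; sum ranks with positive sign and with negative sign.
W+ = 7 + 1.5 + 3 + 4.5 + 7 = 23
W- = 7 + 1.5 + 4.5 = 13
(Check: W+ + W- = 36 should equal n(n+1)/2 = 36.)
Step 4: Test statistic W = min(W+, W-) = 13.
Step 5: Ties in |d|, so use the tie-corrected normal approximation.
        E[W] = n(n+1)/4 = 8*9/4 = 18.
        Tie groups: |d|=2 (t=2), |d|=7 (t=2), |d|=8 (t=3); sum(t^3 - t) = 36.
        Var[W] = n(n+1)(2n+1)/24 - sum(t^3-t)/48 = 1224/24 - 36/48 = 50.25.
        z = (W - E[W]) / sqrt(Var[W]) = (13 - 18) / 7.0887 = -0.7053.
        Two-sided p = 2*Phi(z) = 0.480595.
Step 6: alpha = 0.1. fail to reject H0.

W+ = 23, W- = 13, W = min = 13, p = 0.480595, fail to reject H0.


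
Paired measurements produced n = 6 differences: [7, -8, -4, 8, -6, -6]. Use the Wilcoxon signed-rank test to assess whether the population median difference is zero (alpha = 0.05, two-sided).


Step 1: Drop any zero differences (none here) and take |d_i|.
|d| = [7, 8, 4, 8, 6, 6]
Step 2: Midrank |d_i| (ties get averaged ranks).
ranks: |7|->4, |8|->5.5, |4|->1, |8|->5.5, |6|->2.5, |6|->2.5
Step 3: Attach original signs; sum ranks with positive sign and with negative sign.
W+ = 4 + 5.5 = 9.5
W- = 5.5 + 1 + 2.5 + 2.5 = 11.5
(Check: W+ + W- = 21 should equal n(n+1)/2 = 21.)
Step 4: Test statistic W = min(W+, W-) = 9.5.
Step 5: Ties in |d|, so use the tie-corrected normal approximation.
        E[W] = n(n+1)/4 = 6*7/4 = 10.5.
        Tie groups: |d|=6 (t=2), |d|=8 (t=2); sum(t^3 - t) = 12.
        Var[W] = n(n+1)(2n+1)/24 - sum(t^3-t)/48 = 546/24 - 12/48 = 22.5.
        z = (W - E[W]) / sqrt(Var[W]) = (9.5 - 10.5) / 4.7434 = -0.2108.
        Two-sided p = 2*Phi(z) = 0.833029.
Step 6: alpha = 0.05. fail to reject H0.

W+ = 9.5, W- = 11.5, W = min = 9.5, p = 0.833029, fail to reject H0.


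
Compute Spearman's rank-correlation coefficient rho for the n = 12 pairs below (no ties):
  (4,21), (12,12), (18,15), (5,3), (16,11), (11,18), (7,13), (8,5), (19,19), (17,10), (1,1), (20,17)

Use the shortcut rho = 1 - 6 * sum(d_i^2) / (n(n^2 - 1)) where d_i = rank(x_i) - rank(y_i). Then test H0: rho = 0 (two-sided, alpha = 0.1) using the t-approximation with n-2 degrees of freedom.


Step 1: Rank x and y separately (midranks; no ties here).
rank(x): 4->2, 12->7, 18->10, 5->3, 16->8, 11->6, 7->4, 8->5, 19->11, 17->9, 1->1, 20->12
rank(y): 21->12, 12->6, 15->8, 3->2, 11->5, 18->10, 13->7, 5->3, 19->11, 10->4, 1->1, 17->9
Step 2: d_i = R_x(i) - R_y(i); compute d_i^2.
  (2-12)^2=100, (7-6)^2=1, (10-8)^2=4, (3-2)^2=1, (8-5)^2=9, (6-10)^2=16, (4-7)^2=9, (5-3)^2=4, (11-11)^2=0, (9-4)^2=25, (1-1)^2=0, (12-9)^2=9
sum(d^2) = 178.
Step 3: rho = 1 - 6*178 / (12*(12^2 - 1)) = 1 - 1068/1716 = 0.377622.
Step 4: Under H0, t = rho * sqrt((n-2)/(1-rho^2)) = 1.2896 ~ t(10).
Step 5: Two-sided p-value from the t-distribution with 10 df = 0.226206.
Step 6: alpha = 0.1. fail to reject H0.

rho = 0.3776, p = 0.226206, fail to reject H0 at alpha = 0.1.


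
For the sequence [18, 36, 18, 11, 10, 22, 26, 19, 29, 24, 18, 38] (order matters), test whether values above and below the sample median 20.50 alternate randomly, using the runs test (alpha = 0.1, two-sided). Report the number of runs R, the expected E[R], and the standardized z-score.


Step 1: Compute median = 20.50; label A = above, B = below.
Labels in order: BABBBAABAABA  (n_A = 6, n_B = 6)
Step 2: Count runs R = 8.
Step 3: Under H0 (random ordering), E[R] = 2*n_A*n_B/(n_A+n_B) + 1 = 2*6*6/12 + 1 = 7.0000.
        Var[R] = 2*n_A*n_B*(2*n_A*n_B - n_A - n_B) / ((n_A+n_B)^2 * (n_A+n_B-1)) = 4320/1584 = 2.7273.
        SD[R] = 1.6514.
Step 4: Continuity-corrected z = (R - 0.5 - E[R]) / SD[R] = (8 - 0.5 - 7.0000) / 1.6514 = 0.3028.
Step 5: Two-sided p-value via normal approximation = 2*(1 - Phi(|z|)) = 0.762069.
Step 6: alpha = 0.1. fail to reject H0.

R = 8, z = 0.3028, p = 0.762069, fail to reject H0.


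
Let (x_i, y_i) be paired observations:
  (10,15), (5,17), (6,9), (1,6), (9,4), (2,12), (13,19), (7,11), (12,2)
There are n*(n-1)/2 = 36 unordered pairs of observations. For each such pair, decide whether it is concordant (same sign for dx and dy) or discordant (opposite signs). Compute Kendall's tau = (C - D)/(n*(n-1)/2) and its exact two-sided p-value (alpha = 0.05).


Step 1: Enumerate the 36 unordered pairs (i,j) with i<j and classify each by sign(x_j-x_i) * sign(y_j-y_i).
  (1,2):dx=-5,dy=+2->D; (1,3):dx=-4,dy=-6->C; (1,4):dx=-9,dy=-9->C; (1,5):dx=-1,dy=-11->C
  (1,6):dx=-8,dy=-3->C; (1,7):dx=+3,dy=+4->C; (1,8):dx=-3,dy=-4->C; (1,9):dx=+2,dy=-13->D
  (2,3):dx=+1,dy=-8->D; (2,4):dx=-4,dy=-11->C; (2,5):dx=+4,dy=-13->D; (2,6):dx=-3,dy=-5->C
  (2,7):dx=+8,dy=+2->C; (2,8):dx=+2,dy=-6->D; (2,9):dx=+7,dy=-15->D; (3,4):dx=-5,dy=-3->C
  (3,5):dx=+3,dy=-5->D; (3,6):dx=-4,dy=+3->D; (3,7):dx=+7,dy=+10->C; (3,8):dx=+1,dy=+2->C
  (3,9):dx=+6,dy=-7->D; (4,5):dx=+8,dy=-2->D; (4,6):dx=+1,dy=+6->C; (4,7):dx=+12,dy=+13->C
  (4,8):dx=+6,dy=+5->C; (4,9):dx=+11,dy=-4->D; (5,6):dx=-7,dy=+8->D; (5,7):dx=+4,dy=+15->C
  (5,8):dx=-2,dy=+7->D; (5,9):dx=+3,dy=-2->D; (6,7):dx=+11,dy=+7->C; (6,8):dx=+5,dy=-1->D
  (6,9):dx=+10,dy=-10->D; (7,8):dx=-6,dy=-8->C; (7,9):dx=-1,dy=-17->C; (8,9):dx=+5,dy=-9->D
Step 2: C = 19, D = 17, total pairs = 36.
Step 3: tau = (C - D)/(n(n-1)/2) = (19 - 17)/36 = 0.055556.
Step 4: Exact two-sided p-value (enumerate n! = 362880 permutations of y under H0): p = 0.919455.
Step 5: alpha = 0.05. fail to reject H0.

tau_b = 0.0556 (C=19, D=17), p = 0.919455, fail to reject H0.


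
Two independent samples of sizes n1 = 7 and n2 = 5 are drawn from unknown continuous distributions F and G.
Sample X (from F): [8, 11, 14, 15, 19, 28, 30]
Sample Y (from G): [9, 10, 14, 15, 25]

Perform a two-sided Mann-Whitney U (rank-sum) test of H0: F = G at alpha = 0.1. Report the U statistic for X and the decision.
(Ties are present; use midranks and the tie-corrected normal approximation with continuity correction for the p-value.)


Step 1: Combine and sort all 12 observations; assign midranks.
sorted (value, group): (8,X), (9,Y), (10,Y), (11,X), (14,X), (14,Y), (15,X), (15,Y), (19,X), (25,Y), (28,X), (30,X)
ranks: 8->1, 9->2, 10->3, 11->4, 14->5.5, 14->5.5, 15->7.5, 15->7.5, 19->9, 25->10, 28->11, 30->12
Step 2: Rank sum for X: R1 = 1 + 4 + 5.5 + 7.5 + 9 + 11 + 12 = 50.
Step 3: U_X = R1 - n1(n1+1)/2 = 50 - 7*8/2 = 50 - 28 = 22.
       U_Y = n1*n2 - U_X = 35 - 22 = 13.
Step 4: Ties are present, so use the tie-corrected normal approximation (with continuity correction) for the p-value.
Step 5: p-value = 0.514478; compare to alpha = 0.1. fail to reject H0.

U_X = 22, p = 0.514478, fail to reject H0 at alpha = 0.1.


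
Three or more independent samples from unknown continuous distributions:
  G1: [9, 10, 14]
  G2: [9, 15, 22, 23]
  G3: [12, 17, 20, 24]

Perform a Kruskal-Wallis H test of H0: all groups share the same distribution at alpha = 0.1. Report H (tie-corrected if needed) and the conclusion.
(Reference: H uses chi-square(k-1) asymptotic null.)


Step 1: Combine all N = 11 observations and assign midranks.
sorted (value, group, rank): (9,G1,1.5), (9,G2,1.5), (10,G1,3), (12,G3,4), (14,G1,5), (15,G2,6), (17,G3,7), (20,G3,8), (22,G2,9), (23,G2,10), (24,G3,11)
Step 2: Sum ranks within each group.
R_1 = 9.5 (n_1 = 3)
R_2 = 26.5 (n_2 = 4)
R_3 = 30 (n_3 = 4)
Step 3: H = 12/(N(N+1)) * sum(R_i^2/n_i) - 3(N+1)
     = 12/(11*12) * (9.5^2/3 + 26.5^2/4 + 30^2/4) - 3*12
     = 0.090909 * 430.646 - 36
     = 3.149621.
Step 4: Ties present; correction factor C = 1 - 6/(11^3 - 11) = 0.995455. Corrected H = 3.149621 / 0.995455 = 3.164003.
Step 5: Under H0, H ~ chi^2(2); p-value = 0.205563.
Step 6: alpha = 0.1. fail to reject H0.

H = 3.1640, df = 2, p = 0.205563, fail to reject H0.


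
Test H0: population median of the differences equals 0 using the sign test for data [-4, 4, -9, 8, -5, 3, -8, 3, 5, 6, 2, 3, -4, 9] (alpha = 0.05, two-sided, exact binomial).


Step 1: Discard zero differences. Original n = 14; n_eff = number of nonzero differences = 14.
Nonzero differences (with sign): -4, +4, -9, +8, -5, +3, -8, +3, +5, +6, +2, +3, -4, +9
Step 2: Count signs: positive = 9, negative = 5.
Step 3: Under H0: P(positive) = 0.5, so the number of positives S ~ Bin(14, 0.5).
Step 4: Two-sided exact p-value = sum of Bin(14,0.5) probabilities at or below the observed probability = 0.423950.
Step 5: alpha = 0.05. fail to reject H0.

n_eff = 14, pos = 9, neg = 5, p = 0.423950, fail to reject H0.


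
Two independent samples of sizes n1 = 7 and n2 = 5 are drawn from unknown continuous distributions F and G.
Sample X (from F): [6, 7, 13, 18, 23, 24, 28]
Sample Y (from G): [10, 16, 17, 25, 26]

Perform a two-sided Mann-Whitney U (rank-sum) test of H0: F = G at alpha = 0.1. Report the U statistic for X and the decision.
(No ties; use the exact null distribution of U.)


Step 1: Combine and sort all 12 observations; assign midranks.
sorted (value, group): (6,X), (7,X), (10,Y), (13,X), (16,Y), (17,Y), (18,X), (23,X), (24,X), (25,Y), (26,Y), (28,X)
ranks: 6->1, 7->2, 10->3, 13->4, 16->5, 17->6, 18->7, 23->8, 24->9, 25->10, 26->11, 28->12
Step 2: Rank sum for X: R1 = 1 + 2 + 4 + 7 + 8 + 9 + 12 = 43.
Step 3: U_X = R1 - n1(n1+1)/2 = 43 - 7*8/2 = 43 - 28 = 15.
       U_Y = n1*n2 - U_X = 35 - 15 = 20.
Step 4: No ties, so the exact null distribution of U (based on enumerating the C(12,7) = 792 equally likely rank assignments) gives the two-sided p-value.
Step 5: p-value = 0.755051; compare to alpha = 0.1. fail to reject H0.

U_X = 15, p = 0.755051, fail to reject H0 at alpha = 0.1.


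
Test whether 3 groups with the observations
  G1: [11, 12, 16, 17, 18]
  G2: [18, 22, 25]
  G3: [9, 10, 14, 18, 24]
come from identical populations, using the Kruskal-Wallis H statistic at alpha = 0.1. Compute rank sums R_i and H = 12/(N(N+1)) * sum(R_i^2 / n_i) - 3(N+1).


Step 1: Combine all N = 13 observations and assign midranks.
sorted (value, group, rank): (9,G3,1), (10,G3,2), (11,G1,3), (12,G1,4), (14,G3,5), (16,G1,6), (17,G1,7), (18,G1,9), (18,G2,9), (18,G3,9), (22,G2,11), (24,G3,12), (25,G2,13)
Step 2: Sum ranks within each group.
R_1 = 29 (n_1 = 5)
R_2 = 33 (n_2 = 3)
R_3 = 29 (n_3 = 5)
Step 3: H = 12/(N(N+1)) * sum(R_i^2/n_i) - 3(N+1)
     = 12/(13*14) * (29^2/5 + 33^2/3 + 29^2/5) - 3*14
     = 0.065934 * 699.4 - 42
     = 4.114286.
Step 4: Ties present; correction factor C = 1 - 24/(13^3 - 13) = 0.989011. Corrected H = 4.114286 / 0.989011 = 4.160000.
Step 5: Under H0, H ~ chi^2(2); p-value = 0.124930.
Step 6: alpha = 0.1. fail to reject H0.

H = 4.1600, df = 2, p = 0.124930, fail to reject H0.


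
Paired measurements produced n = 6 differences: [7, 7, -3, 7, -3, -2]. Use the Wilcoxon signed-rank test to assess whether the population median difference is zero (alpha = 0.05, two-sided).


Step 1: Drop any zero differences (none here) and take |d_i|.
|d| = [7, 7, 3, 7, 3, 2]
Step 2: Midrank |d_i| (ties get averaged ranks).
ranks: |7|->5, |7|->5, |3|->2.5, |7|->5, |3|->2.5, |2|->1
Step 3: Attach original signs; sum ranks with positive sign and with negative sign.
W+ = 5 + 5 + 5 = 15
W- = 2.5 + 2.5 + 1 = 6
(Check: W+ + W- = 21 should equal n(n+1)/2 = 21.)
Step 4: Test statistic W = min(W+, W-) = 6.
Step 5: Ties in |d|, so use the tie-corrected normal approximation.
        E[W] = n(n+1)/4 = 6*7/4 = 10.5.
        Tie groups: |d|=3 (t=2), |d|=7 (t=3); sum(t^3 - t) = 30.
        Var[W] = n(n+1)(2n+1)/24 - sum(t^3-t)/48 = 546/24 - 30/48 = 22.125.
        z = (W - E[W]) / sqrt(Var[W]) = (6 - 10.5) / 4.7037 = -0.9567.
        Two-sided p = 2*Phi(z) = 0.338724.
Step 6: alpha = 0.05. fail to reject H0.

W+ = 15, W- = 6, W = min = 6, p = 0.338724, fail to reject H0.


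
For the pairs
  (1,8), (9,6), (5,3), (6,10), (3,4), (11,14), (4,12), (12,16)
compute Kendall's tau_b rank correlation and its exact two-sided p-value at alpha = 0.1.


Step 1: Enumerate the 28 unordered pairs (i,j) with i<j and classify each by sign(x_j-x_i) * sign(y_j-y_i).
  (1,2):dx=+8,dy=-2->D; (1,3):dx=+4,dy=-5->D; (1,4):dx=+5,dy=+2->C; (1,5):dx=+2,dy=-4->D
  (1,6):dx=+10,dy=+6->C; (1,7):dx=+3,dy=+4->C; (1,8):dx=+11,dy=+8->C; (2,3):dx=-4,dy=-3->C
  (2,4):dx=-3,dy=+4->D; (2,5):dx=-6,dy=-2->C; (2,6):dx=+2,dy=+8->C; (2,7):dx=-5,dy=+6->D
  (2,8):dx=+3,dy=+10->C; (3,4):dx=+1,dy=+7->C; (3,5):dx=-2,dy=+1->D; (3,6):dx=+6,dy=+11->C
  (3,7):dx=-1,dy=+9->D; (3,8):dx=+7,dy=+13->C; (4,5):dx=-3,dy=-6->C; (4,6):dx=+5,dy=+4->C
  (4,7):dx=-2,dy=+2->D; (4,8):dx=+6,dy=+6->C; (5,6):dx=+8,dy=+10->C; (5,7):dx=+1,dy=+8->C
  (5,8):dx=+9,dy=+12->C; (6,7):dx=-7,dy=-2->C; (6,8):dx=+1,dy=+2->C; (7,8):dx=+8,dy=+4->C
Step 2: C = 20, D = 8, total pairs = 28.
Step 3: tau = (C - D)/(n(n-1)/2) = (20 - 8)/28 = 0.428571.
Step 4: Exact two-sided p-value (enumerate n! = 40320 permutations of y under H0): p = 0.178869.
Step 5: alpha = 0.1. fail to reject H0.

tau_b = 0.4286 (C=20, D=8), p = 0.178869, fail to reject H0.


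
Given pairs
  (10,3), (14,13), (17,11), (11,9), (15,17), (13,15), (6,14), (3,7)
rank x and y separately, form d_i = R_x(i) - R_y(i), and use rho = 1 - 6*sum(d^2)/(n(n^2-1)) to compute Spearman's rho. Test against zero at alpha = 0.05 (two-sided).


Step 1: Rank x and y separately (midranks; no ties here).
rank(x): 10->3, 14->6, 17->8, 11->4, 15->7, 13->5, 6->2, 3->1
rank(y): 3->1, 13->5, 11->4, 9->3, 17->8, 15->7, 14->6, 7->2
Step 2: d_i = R_x(i) - R_y(i); compute d_i^2.
  (3-1)^2=4, (6-5)^2=1, (8-4)^2=16, (4-3)^2=1, (7-8)^2=1, (5-7)^2=4, (2-6)^2=16, (1-2)^2=1
sum(d^2) = 44.
Step 3: rho = 1 - 6*44 / (8*(8^2 - 1)) = 1 - 264/504 = 0.476190.
Step 4: Under H0, t = rho * sqrt((n-2)/(1-rho^2)) = 1.3265 ~ t(6).
Step 5: Two-sided p-value from the t-distribution with 6 df = 0.232936.
Step 6: alpha = 0.05. fail to reject H0.

rho = 0.4762, p = 0.232936, fail to reject H0 at alpha = 0.05.


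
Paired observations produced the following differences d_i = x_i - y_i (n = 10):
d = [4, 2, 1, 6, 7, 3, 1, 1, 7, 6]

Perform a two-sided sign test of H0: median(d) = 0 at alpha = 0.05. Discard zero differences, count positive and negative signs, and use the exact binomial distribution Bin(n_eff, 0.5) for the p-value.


Step 1: Discard zero differences. Original n = 10; n_eff = number of nonzero differences = 10.
Nonzero differences (with sign): +4, +2, +1, +6, +7, +3, +1, +1, +7, +6
Step 2: Count signs: positive = 10, negative = 0.
Step 3: Under H0: P(positive) = 0.5, so the number of positives S ~ Bin(10, 0.5).
Step 4: Two-sided exact p-value = sum of Bin(10,0.5) probabilities at or below the observed probability = 0.001953.
Step 5: alpha = 0.05. reject H0.

n_eff = 10, pos = 10, neg = 0, p = 0.001953, reject H0.


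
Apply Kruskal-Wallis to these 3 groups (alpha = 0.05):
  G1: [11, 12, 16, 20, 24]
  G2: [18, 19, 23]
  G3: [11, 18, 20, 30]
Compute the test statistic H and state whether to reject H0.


Step 1: Combine all N = 12 observations and assign midranks.
sorted (value, group, rank): (11,G1,1.5), (11,G3,1.5), (12,G1,3), (16,G1,4), (18,G2,5.5), (18,G3,5.5), (19,G2,7), (20,G1,8.5), (20,G3,8.5), (23,G2,10), (24,G1,11), (30,G3,12)
Step 2: Sum ranks within each group.
R_1 = 28 (n_1 = 5)
R_2 = 22.5 (n_2 = 3)
R_3 = 27.5 (n_3 = 4)
Step 3: H = 12/(N(N+1)) * sum(R_i^2/n_i) - 3(N+1)
     = 12/(12*13) * (28^2/5 + 22.5^2/3 + 27.5^2/4) - 3*13
     = 0.076923 * 514.612 - 39
     = 0.585577.
Step 4: Ties present; correction factor C = 1 - 18/(12^3 - 12) = 0.989510. Corrected H = 0.585577 / 0.989510 = 0.591784.
Step 5: Under H0, H ~ chi^2(2); p-value = 0.743868.
Step 6: alpha = 0.05. fail to reject H0.

H = 0.5918, df = 2, p = 0.743868, fail to reject H0.


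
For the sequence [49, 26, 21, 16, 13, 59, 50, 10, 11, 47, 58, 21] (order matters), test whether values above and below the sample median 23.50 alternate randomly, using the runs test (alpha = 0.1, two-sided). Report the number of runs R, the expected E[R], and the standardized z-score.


Step 1: Compute median = 23.50; label A = above, B = below.
Labels in order: AABBBAABBAAB  (n_A = 6, n_B = 6)
Step 2: Count runs R = 6.
Step 3: Under H0 (random ordering), E[R] = 2*n_A*n_B/(n_A+n_B) + 1 = 2*6*6/12 + 1 = 7.0000.
        Var[R] = 2*n_A*n_B*(2*n_A*n_B - n_A - n_B) / ((n_A+n_B)^2 * (n_A+n_B-1)) = 4320/1584 = 2.7273.
        SD[R] = 1.6514.
Step 4: Continuity-corrected z = (R + 0.5 - E[R]) / SD[R] = (6 + 0.5 - 7.0000) / 1.6514 = -0.3028.
Step 5: Two-sided p-value via normal approximation = 2*(1 - Phi(|z|)) = 0.762069.
Step 6: alpha = 0.1. fail to reject H0.

R = 6, z = -0.3028, p = 0.762069, fail to reject H0.


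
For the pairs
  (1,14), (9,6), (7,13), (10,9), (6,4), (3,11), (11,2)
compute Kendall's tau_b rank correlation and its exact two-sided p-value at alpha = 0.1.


Step 1: Enumerate the 21 unordered pairs (i,j) with i<j and classify each by sign(x_j-x_i) * sign(y_j-y_i).
  (1,2):dx=+8,dy=-8->D; (1,3):dx=+6,dy=-1->D; (1,4):dx=+9,dy=-5->D; (1,5):dx=+5,dy=-10->D
  (1,6):dx=+2,dy=-3->D; (1,7):dx=+10,dy=-12->D; (2,3):dx=-2,dy=+7->D; (2,4):dx=+1,dy=+3->C
  (2,5):dx=-3,dy=-2->C; (2,6):dx=-6,dy=+5->D; (2,7):dx=+2,dy=-4->D; (3,4):dx=+3,dy=-4->D
  (3,5):dx=-1,dy=-9->C; (3,6):dx=-4,dy=-2->C; (3,7):dx=+4,dy=-11->D; (4,5):dx=-4,dy=-5->C
  (4,6):dx=-7,dy=+2->D; (4,7):dx=+1,dy=-7->D; (5,6):dx=-3,dy=+7->D; (5,7):dx=+5,dy=-2->D
  (6,7):dx=+8,dy=-9->D
Step 2: C = 5, D = 16, total pairs = 21.
Step 3: tau = (C - D)/(n(n-1)/2) = (5 - 16)/21 = -0.523810.
Step 4: Exact two-sided p-value (enumerate n! = 5040 permutations of y under H0): p = 0.136111.
Step 5: alpha = 0.1. fail to reject H0.

tau_b = -0.5238 (C=5, D=16), p = 0.136111, fail to reject H0.


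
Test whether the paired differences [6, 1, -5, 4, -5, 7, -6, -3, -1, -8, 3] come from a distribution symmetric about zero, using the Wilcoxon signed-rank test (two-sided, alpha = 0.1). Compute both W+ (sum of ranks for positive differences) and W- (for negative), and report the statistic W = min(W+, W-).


Step 1: Drop any zero differences (none here) and take |d_i|.
|d| = [6, 1, 5, 4, 5, 7, 6, 3, 1, 8, 3]
Step 2: Midrank |d_i| (ties get averaged ranks).
ranks: |6|->8.5, |1|->1.5, |5|->6.5, |4|->5, |5|->6.5, |7|->10, |6|->8.5, |3|->3.5, |1|->1.5, |8|->11, |3|->3.5
Step 3: Attach original signs; sum ranks with positive sign and with negative sign.
W+ = 8.5 + 1.5 + 5 + 10 + 3.5 = 28.5
W- = 6.5 + 6.5 + 8.5 + 3.5 + 1.5 + 11 = 37.5
(Check: W+ + W- = 66 should equal n(n+1)/2 = 66.)
Step 4: Test statistic W = min(W+, W-) = 28.5.
Step 5: Ties in |d|, so use the tie-corrected normal approximation.
        E[W] = n(n+1)/4 = 11*12/4 = 33.
        Tie groups: |d|=1 (t=2), |d|=3 (t=2), |d|=5 (t=2), |d|=6 (t=2); sum(t^3 - t) = 24.
        Var[W] = n(n+1)(2n+1)/24 - sum(t^3-t)/48 = 3036/24 - 24/48 = 126.
        z = (W - E[W]) / sqrt(Var[W]) = (28.5 - 33) / 11.2250 = -0.4009.
        Two-sided p = 2*Phi(z) = 0.688500.
Step 6: alpha = 0.1. fail to reject H0.

W+ = 28.5, W- = 37.5, W = min = 28.5, p = 0.688500, fail to reject H0.


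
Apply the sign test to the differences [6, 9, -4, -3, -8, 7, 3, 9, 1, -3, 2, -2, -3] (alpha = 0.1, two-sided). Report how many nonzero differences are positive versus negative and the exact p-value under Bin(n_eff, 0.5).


Step 1: Discard zero differences. Original n = 13; n_eff = number of nonzero differences = 13.
Nonzero differences (with sign): +6, +9, -4, -3, -8, +7, +3, +9, +1, -3, +2, -2, -3
Step 2: Count signs: positive = 7, negative = 6.
Step 3: Under H0: P(positive) = 0.5, so the number of positives S ~ Bin(13, 0.5).
Step 4: Two-sided exact p-value = sum of Bin(13,0.5) probabilities at or below the observed probability = 1.000000.
Step 5: alpha = 0.1. fail to reject H0.

n_eff = 13, pos = 7, neg = 6, p = 1.000000, fail to reject H0.
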